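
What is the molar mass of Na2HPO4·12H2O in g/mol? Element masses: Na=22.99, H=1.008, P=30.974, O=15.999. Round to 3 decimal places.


M = sum(count * atomic_mass) over atoms.
M = 2*22.99 + 25*1.008 + 1*30.974 + 16*15.999
M = 45.98 + 25.2 + 30.974 + 255.984
M = 358.138 g/mol, rounded to 3 dp:

358.138 g/mol


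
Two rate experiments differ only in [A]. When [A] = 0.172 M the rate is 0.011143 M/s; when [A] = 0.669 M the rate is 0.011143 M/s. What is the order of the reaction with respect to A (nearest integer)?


Rate is proportional to [A]^n, so rate2/rate1 = ([A]2/[A]1)^n. Take logs to solve for n.
rate2/rate1 = 0.011143 / 0.011143 = 1.0
[A]2/[A]1 = 0.669 / 0.172 = 3.8895
n = ln(1.0) / ln(3.8895) = 0.0
Nearest integer order:

0


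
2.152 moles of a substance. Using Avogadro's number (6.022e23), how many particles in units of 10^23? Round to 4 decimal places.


N = n * NA, then divide by 1e23 for the requested units.
N / 1e23 = n * 6.022
N / 1e23 = 2.152 * 6.022
N / 1e23 = 12.959344, rounded to 4 dp:

12.9593


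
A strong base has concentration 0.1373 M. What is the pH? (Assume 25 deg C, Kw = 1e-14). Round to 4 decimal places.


A strong base dissociates completely, so [OH-] equals the given concentration.
pOH = -log10([OH-]) = -log10(0.1373) = 0.862329
pH = 14 - pOH = 14 - 0.862329
pH = 13.137671, rounded to 4 dp:

13.1377


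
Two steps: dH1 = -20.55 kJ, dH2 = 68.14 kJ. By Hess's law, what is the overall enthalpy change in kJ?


Hess's law: enthalpy is a state function, so add the step enthalpies.
dH_total = dH1 + dH2 = -20.55 + (68.14)
dH_total = 47.59 kJ:

47.59 kJ


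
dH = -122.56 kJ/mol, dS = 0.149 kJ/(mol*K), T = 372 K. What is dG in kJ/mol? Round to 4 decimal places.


Gibbs: dG = dH - T*dS (consistent units, dS already in kJ/(mol*K)).
T*dS = 372 * 0.149 = 55.428
dG = -122.56 - (55.428)
dG = -177.988 kJ/mol, rounded to 4 dp:

-177.9880 kJ/mol


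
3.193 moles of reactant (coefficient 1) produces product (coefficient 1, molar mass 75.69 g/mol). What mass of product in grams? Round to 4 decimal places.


Use the coefficient ratio to convert reactant moles to product moles, then multiply by the product's molar mass.
moles_P = moles_R * (coeff_P / coeff_R) = 3.193 * (1/1) = 3.193
mass_P = moles_P * M_P = 3.193 * 75.69
mass_P = 241.67817 g, rounded to 4 dp:

241.6782 g


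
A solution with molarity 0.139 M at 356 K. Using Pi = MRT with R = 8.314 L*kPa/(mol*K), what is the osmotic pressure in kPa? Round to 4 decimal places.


Osmotic pressure (van't Hoff): Pi = M*R*T.
RT = 8.314 * 356 = 2959.784
Pi = 0.139 * 2959.784
Pi = 411.409976 kPa, rounded to 4 dp:

411.4100 kPa


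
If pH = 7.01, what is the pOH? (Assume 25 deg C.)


At 25 deg C, pH + pOH = 14.
pOH = 14 - pH = 14 - 7.01
pOH = 6.99:

6.99


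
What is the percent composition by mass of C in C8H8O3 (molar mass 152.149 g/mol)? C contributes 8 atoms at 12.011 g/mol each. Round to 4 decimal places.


pct = 100 * (n_elem * M_elem) / M_total
mass_contribution = 8 * 12.011 = 96.088 g/mol
pct = 100 * 96.088 / 152.149
pct = 63.15388205 %, rounded to 4 dp:

63.1539 %


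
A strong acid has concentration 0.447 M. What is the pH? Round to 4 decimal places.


A strong acid dissociates completely, so [H+] equals the given concentration.
pH = -log10([H+]) = -log10(0.447)
pH = 0.34969248, rounded to 4 dp:

0.3497


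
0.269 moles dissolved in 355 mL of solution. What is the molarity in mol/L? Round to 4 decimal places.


Convert volume to liters: V_L = V_mL / 1000.
V_L = 355 / 1000 = 0.355 L
M = n / V_L = 0.269 / 0.355
M = 0.75774648 mol/L, rounded to 4 dp:

0.7577 mol/L


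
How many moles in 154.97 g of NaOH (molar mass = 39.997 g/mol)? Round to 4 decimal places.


n = mass / M
n = 154.97 / 39.997
n = 3.87454059 mol, rounded to 4 dp:

3.8745 mol


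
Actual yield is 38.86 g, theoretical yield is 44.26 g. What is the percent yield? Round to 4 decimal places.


% yield = 100 * actual / theoretical
% yield = 100 * 38.86 / 44.26
% yield = 87.79936737 %, rounded to 4 dp:

87.7994 %


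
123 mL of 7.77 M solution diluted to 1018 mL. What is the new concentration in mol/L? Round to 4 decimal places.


Dilution: M1*V1 = M2*V2, solve for M2.
M2 = M1*V1 / V2
M2 = 7.77 * 123 / 1018
M2 = 955.71 / 1018
M2 = 0.93881139 mol/L, rounded to 4 dp:

0.9388 mol/L


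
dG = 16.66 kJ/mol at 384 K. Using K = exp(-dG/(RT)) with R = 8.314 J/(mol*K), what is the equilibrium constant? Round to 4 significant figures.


dG is in kJ/mol; multiply by 1000 to match R in J/(mol*K).
RT = 8.314 * 384 = 3192.576 J/mol
exponent = -dG*1000 / (RT) = -(16.66*1000) / 3192.576 = -5.21835659
K = exp(-5.21835659)
K = 0.0054162229, rounded to 4 significant figures:

0.005416


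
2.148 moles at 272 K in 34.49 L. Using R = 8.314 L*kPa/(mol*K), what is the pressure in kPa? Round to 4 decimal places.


PV = nRT, solve for P = nRT / V.
nRT = 2.148 * 8.314 * 272 = 4857.5044
P = 4857.5044 / 34.49
P = 140.83805161 kPa, rounded to 4 dp:

140.8381 kPa


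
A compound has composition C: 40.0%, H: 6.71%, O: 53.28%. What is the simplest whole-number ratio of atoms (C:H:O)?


Assume 100 g of compound, divide each mass% by atomic mass to get moles, then normalize by the smallest to get a raw atom ratio.
Moles per 100 g: C: 40.0/12.011 = 3.3303, H: 6.71/1.008 = 6.6567, O: 53.28/15.999 = 3.3302
Raw ratio (divide by min = 3.3302): C: 1.0, H: 1.999, O: 1.0
Multiply by 1 to clear fractions: C: 1.0 ~= 1, H: 1.999 ~= 2, O: 1.0 ~= 1
Reduce by GCD to get the simplest whole-number ratio:

1:2:1


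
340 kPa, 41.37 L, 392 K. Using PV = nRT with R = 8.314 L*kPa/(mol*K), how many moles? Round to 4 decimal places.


PV = nRT, solve for n = PV / (RT).
PV = 340 * 41.37 = 14065.8
RT = 8.314 * 392 = 3259.088
n = 14065.8 / 3259.088
n = 4.31586996 mol, rounded to 4 dp:

4.3159 mol


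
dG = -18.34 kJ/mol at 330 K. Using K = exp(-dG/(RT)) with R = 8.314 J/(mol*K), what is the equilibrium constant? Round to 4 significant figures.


dG is in kJ/mol; multiply by 1000 to match R in J/(mol*K).
RT = 8.314 * 330 = 2743.62 J/mol
exponent = -dG*1000 / (RT) = -(-18.34*1000) / 2743.62 = 6.68459918
K = exp(6.68459918)
K = 799.98996, rounded to 4 significant figures:

800.0


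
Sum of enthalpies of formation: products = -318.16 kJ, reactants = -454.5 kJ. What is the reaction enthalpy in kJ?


dH_rxn = sum(dH_f products) - sum(dH_f reactants)
dH_rxn = -318.16 - (-454.5)
dH_rxn = 136.34 kJ:

136.34 kJ


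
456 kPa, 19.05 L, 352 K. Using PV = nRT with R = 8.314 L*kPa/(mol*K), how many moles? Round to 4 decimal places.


PV = nRT, solve for n = PV / (RT).
PV = 456 * 19.05 = 8686.8
RT = 8.314 * 352 = 2926.528
n = 8686.8 / 2926.528
n = 2.96829554 mol, rounded to 4 dp:

2.9683 mol


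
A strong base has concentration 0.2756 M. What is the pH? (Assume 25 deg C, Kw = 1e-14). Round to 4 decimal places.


A strong base dissociates completely, so [OH-] equals the given concentration.
pOH = -log10([OH-]) = -log10(0.2756) = 0.559721
pH = 14 - pOH = 14 - 0.559721
pH = 13.440279, rounded to 4 dp:

13.4403


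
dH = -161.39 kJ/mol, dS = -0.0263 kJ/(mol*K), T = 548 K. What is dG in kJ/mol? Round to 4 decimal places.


Gibbs: dG = dH - T*dS (consistent units, dS already in kJ/(mol*K)).
T*dS = 548 * -0.0263 = -14.4124
dG = -161.39 - (-14.4124)
dG = -146.9776 kJ/mol, rounded to 4 dp:

-146.9776 kJ/mol


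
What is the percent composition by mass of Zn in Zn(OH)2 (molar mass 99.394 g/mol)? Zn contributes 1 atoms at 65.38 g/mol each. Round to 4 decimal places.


pct = 100 * (n_elem * M_elem) / M_total
mass_contribution = 1 * 65.38 = 65.38 g/mol
pct = 100 * 65.38 / 99.394
pct = 65.77861843 %, rounded to 4 dp:

65.7786 %


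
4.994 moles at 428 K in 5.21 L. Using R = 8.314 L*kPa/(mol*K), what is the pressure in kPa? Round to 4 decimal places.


PV = nRT, solve for P = nRT / V.
nRT = 4.994 * 8.314 * 428 = 17770.6096
P = 17770.6096 / 5.21
P = 3410.86556622 kPa, rounded to 4 dp:

3410.8656 kPa


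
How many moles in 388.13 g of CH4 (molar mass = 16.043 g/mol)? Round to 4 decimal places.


n = mass / M
n = 388.13 / 16.043
n = 24.19310603 mol, rounded to 4 dp:

24.1931 mol


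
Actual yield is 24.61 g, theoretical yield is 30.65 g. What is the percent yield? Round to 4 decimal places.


% yield = 100 * actual / theoretical
% yield = 100 * 24.61 / 30.65
% yield = 80.29363785 %, rounded to 4 dp:

80.2936 %


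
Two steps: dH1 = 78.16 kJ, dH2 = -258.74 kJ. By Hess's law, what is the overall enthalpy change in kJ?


Hess's law: enthalpy is a state function, so add the step enthalpies.
dH_total = dH1 + dH2 = 78.16 + (-258.74)
dH_total = -180.58 kJ:

-180.58 kJ


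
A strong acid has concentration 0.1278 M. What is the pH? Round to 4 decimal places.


A strong acid dissociates completely, so [H+] equals the given concentration.
pH = -log10([H+]) = -log10(0.1278)
pH = 0.89346915, rounded to 4 dp:

0.8935


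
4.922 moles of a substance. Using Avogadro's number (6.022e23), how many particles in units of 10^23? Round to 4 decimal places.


N = n * NA, then divide by 1e23 for the requested units.
N / 1e23 = n * 6.022
N / 1e23 = 4.922 * 6.022
N / 1e23 = 29.640284, rounded to 4 dp:

29.6403


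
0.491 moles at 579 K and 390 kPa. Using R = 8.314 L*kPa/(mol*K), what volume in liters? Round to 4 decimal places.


PV = nRT, solve for V = nRT / P.
nRT = 0.491 * 8.314 * 579 = 2363.5787
V = 2363.5787 / 390
V = 6.06045821 L, rounded to 4 dp:

6.0605 L


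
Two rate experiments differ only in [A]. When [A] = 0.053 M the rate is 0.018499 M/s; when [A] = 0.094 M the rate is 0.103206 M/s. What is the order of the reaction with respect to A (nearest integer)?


Rate is proportional to [A]^n, so rate2/rate1 = ([A]2/[A]1)^n. Take logs to solve for n.
rate2/rate1 = 0.103206 / 0.018499 = 5.579
[A]2/[A]1 = 0.094 / 0.053 = 1.7736
n = ln(5.579) / ln(1.7736) = 3.0
Nearest integer order:

3


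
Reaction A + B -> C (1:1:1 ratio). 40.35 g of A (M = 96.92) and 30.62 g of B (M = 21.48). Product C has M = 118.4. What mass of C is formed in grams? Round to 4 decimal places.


Find moles of each reactant; the smaller value is the limiting reagent in a 1:1:1 reaction, so moles_C equals moles of the limiter.
n_A = mass_A / M_A = 40.35 / 96.92 = 0.416323 mol
n_B = mass_B / M_B = 30.62 / 21.48 = 1.425512 mol
Limiting reagent: A (smaller), n_limiting = 0.416323 mol
mass_C = n_limiting * M_C = 0.416323 * 118.4
mass_C = 49.2926432 g, rounded to 4 dp:

49.2926 g


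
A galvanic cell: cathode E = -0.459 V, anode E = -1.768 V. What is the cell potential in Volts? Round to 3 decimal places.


Standard cell potential: E_cell = E_cathode - E_anode.
E_cell = -0.459 - (-1.768)
E_cell = 1.309 V, rounded to 3 dp:

1.309 V


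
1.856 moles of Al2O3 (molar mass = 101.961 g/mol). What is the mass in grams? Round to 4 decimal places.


mass = n * M
mass = 1.856 * 101.961
mass = 189.239616 g, rounded to 4 dp:

189.2396 g


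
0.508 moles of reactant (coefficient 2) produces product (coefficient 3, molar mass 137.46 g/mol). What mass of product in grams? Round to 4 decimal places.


Use the coefficient ratio to convert reactant moles to product moles, then multiply by the product's molar mass.
moles_P = moles_R * (coeff_P / coeff_R) = 0.508 * (3/2) = 0.762
mass_P = moles_P * M_P = 0.762 * 137.46
mass_P = 104.74452 g, rounded to 4 dp:

104.7445 g


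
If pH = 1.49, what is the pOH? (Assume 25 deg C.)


At 25 deg C, pH + pOH = 14.
pOH = 14 - pH = 14 - 1.49
pOH = 12.51:

12.51


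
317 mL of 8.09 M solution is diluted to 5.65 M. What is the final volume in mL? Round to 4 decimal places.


Dilution: M1*V1 = M2*V2, solve for V2.
V2 = M1*V1 / M2
V2 = 8.09 * 317 / 5.65
V2 = 2564.53 / 5.65
V2 = 453.89911504 mL, rounded to 4 dp:

453.8991 mL


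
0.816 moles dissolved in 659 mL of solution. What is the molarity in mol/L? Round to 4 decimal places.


Convert volume to liters: V_L = V_mL / 1000.
V_L = 659 / 1000 = 0.659 L
M = n / V_L = 0.816 / 0.659
M = 1.23823976 mol/L, rounded to 4 dp:

1.2382 mol/L


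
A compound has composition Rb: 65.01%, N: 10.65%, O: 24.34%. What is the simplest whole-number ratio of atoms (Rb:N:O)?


Assume 100 g of compound, divide each mass% by atomic mass to get moles, then normalize by the smallest to get a raw atom ratio.
Moles per 100 g: Rb: 65.01/85.468 = 0.7606, N: 10.65/14.007 = 0.7603, O: 24.34/15.999 = 1.5213
Raw ratio (divide by min = 0.7603): Rb: 1.0, N: 1.0, O: 2.001
Multiply by 1 to clear fractions: Rb: 1.0 ~= 1, N: 1.0 ~= 1, O: 2.001 ~= 2
Reduce by GCD to get the simplest whole-number ratio:

1:1:2


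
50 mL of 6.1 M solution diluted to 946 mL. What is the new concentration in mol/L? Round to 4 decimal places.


Dilution: M1*V1 = M2*V2, solve for M2.
M2 = M1*V1 / V2
M2 = 6.1 * 50 / 946
M2 = 305.0 / 946
M2 = 0.32241015 mol/L, rounded to 4 dp:

0.3224 mol/L


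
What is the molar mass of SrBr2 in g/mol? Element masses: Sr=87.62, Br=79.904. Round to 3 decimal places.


M = sum(count * atomic_mass) over atoms.
M = 1*87.62 + 2*79.904
M = 87.62 + 159.808
M = 247.428 g/mol, rounded to 3 dp:

247.428 g/mol


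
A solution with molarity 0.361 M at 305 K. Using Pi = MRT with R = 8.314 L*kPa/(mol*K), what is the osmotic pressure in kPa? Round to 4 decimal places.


Osmotic pressure (van't Hoff): Pi = M*R*T.
RT = 8.314 * 305 = 2535.77
Pi = 0.361 * 2535.77
Pi = 915.41297 kPa, rounded to 4 dp:

915.4130 kPa


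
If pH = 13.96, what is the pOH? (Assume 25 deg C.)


At 25 deg C, pH + pOH = 14.
pOH = 14 - pH = 14 - 13.96
pOH = 0.04:

0.04


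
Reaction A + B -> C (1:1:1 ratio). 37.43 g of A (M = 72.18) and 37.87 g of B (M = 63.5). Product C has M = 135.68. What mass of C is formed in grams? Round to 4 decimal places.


Find moles of each reactant; the smaller value is the limiting reagent in a 1:1:1 reaction, so moles_C equals moles of the limiter.
n_A = mass_A / M_A = 37.43 / 72.18 = 0.518565 mol
n_B = mass_B / M_B = 37.87 / 63.5 = 0.596378 mol
Limiting reagent: A (smaller), n_limiting = 0.518565 mol
mass_C = n_limiting * M_C = 0.518565 * 135.68
mass_C = 70.3588992 g, rounded to 4 dp:

70.3589 g


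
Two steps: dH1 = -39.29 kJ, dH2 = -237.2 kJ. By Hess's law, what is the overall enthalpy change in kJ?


Hess's law: enthalpy is a state function, so add the step enthalpies.
dH_total = dH1 + dH2 = -39.29 + (-237.2)
dH_total = -276.49 kJ:

-276.49 kJ


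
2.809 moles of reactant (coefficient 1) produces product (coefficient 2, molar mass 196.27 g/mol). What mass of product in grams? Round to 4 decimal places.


Use the coefficient ratio to convert reactant moles to product moles, then multiply by the product's molar mass.
moles_P = moles_R * (coeff_P / coeff_R) = 2.809 * (2/1) = 5.618
mass_P = moles_P * M_P = 5.618 * 196.27
mass_P = 1102.64486 g, rounded to 4 dp:

1102.6449 g


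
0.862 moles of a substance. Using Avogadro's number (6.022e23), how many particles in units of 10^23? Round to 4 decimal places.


N = n * NA, then divide by 1e23 for the requested units.
N / 1e23 = n * 6.022
N / 1e23 = 0.862 * 6.022
N / 1e23 = 5.190964, rounded to 4 dp:

5.1910


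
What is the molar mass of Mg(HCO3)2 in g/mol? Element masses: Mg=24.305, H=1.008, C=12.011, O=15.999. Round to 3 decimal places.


M = sum(count * atomic_mass) over atoms.
M = 1*24.305 + 2*1.008 + 2*12.011 + 6*15.999
M = 24.305 + 2.016 + 24.022 + 95.994
M = 146.337 g/mol, rounded to 3 dp:

146.337 g/mol


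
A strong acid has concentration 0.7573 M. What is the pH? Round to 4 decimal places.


A strong acid dissociates completely, so [H+] equals the given concentration.
pH = -log10([H+]) = -log10(0.7573)
pH = 0.12073204, rounded to 4 dp:

0.1207


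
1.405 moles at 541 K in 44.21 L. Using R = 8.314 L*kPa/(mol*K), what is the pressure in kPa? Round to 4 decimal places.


PV = nRT, solve for P = nRT / V.
nRT = 1.405 * 8.314 * 541 = 6319.513
P = 6319.513 / 44.21
P = 142.94306718 kPa, rounded to 4 dp:

142.9431 kPa


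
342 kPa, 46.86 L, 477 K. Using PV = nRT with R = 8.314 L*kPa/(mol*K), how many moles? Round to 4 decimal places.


PV = nRT, solve for n = PV / (RT).
PV = 342 * 46.86 = 16026.12
RT = 8.314 * 477 = 3965.778
n = 16026.12 / 3965.778
n = 4.04110366 mol, rounded to 4 dp:

4.0411 mol


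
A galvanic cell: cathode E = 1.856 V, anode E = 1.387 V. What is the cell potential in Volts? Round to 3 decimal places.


Standard cell potential: E_cell = E_cathode - E_anode.
E_cell = 1.856 - (1.387)
E_cell = 0.469 V, rounded to 3 dp:

0.469 V


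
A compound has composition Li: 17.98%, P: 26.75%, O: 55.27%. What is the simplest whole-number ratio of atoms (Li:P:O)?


Assume 100 g of compound, divide each mass% by atomic mass to get moles, then normalize by the smallest to get a raw atom ratio.
Moles per 100 g: Li: 17.98/6.941 = 2.5904, P: 26.75/30.974 = 0.8636, O: 55.27/15.999 = 3.4546
Raw ratio (divide by min = 0.8636): Li: 2.999, P: 1.0, O: 4.0
Multiply by 1 to clear fractions: Li: 2.999 ~= 3, P: 1.0 ~= 1, O: 4.0 ~= 4
Reduce by GCD to get the simplest whole-number ratio:

3:1:4


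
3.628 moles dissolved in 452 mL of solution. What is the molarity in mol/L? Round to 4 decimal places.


Convert volume to liters: V_L = V_mL / 1000.
V_L = 452 / 1000 = 0.452 L
M = n / V_L = 3.628 / 0.452
M = 8.02654867 mol/L, rounded to 4 dp:

8.0265 mol/L


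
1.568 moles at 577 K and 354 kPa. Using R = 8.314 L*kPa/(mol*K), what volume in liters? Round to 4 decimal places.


PV = nRT, solve for V = nRT / P.
nRT = 1.568 * 8.314 * 577 = 7521.9751
V = 7521.9751 / 354
V = 21.24851723 L, rounded to 4 dp:

21.2485 L


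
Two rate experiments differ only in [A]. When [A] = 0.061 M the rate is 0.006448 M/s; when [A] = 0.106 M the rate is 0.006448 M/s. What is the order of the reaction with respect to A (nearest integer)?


Rate is proportional to [A]^n, so rate2/rate1 = ([A]2/[A]1)^n. Take logs to solve for n.
rate2/rate1 = 0.006448 / 0.006448 = 1.0
[A]2/[A]1 = 0.106 / 0.061 = 1.7377
n = ln(1.0) / ln(1.7377) = 0.0
Nearest integer order:

0


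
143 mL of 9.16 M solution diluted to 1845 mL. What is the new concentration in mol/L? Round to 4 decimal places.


Dilution: M1*V1 = M2*V2, solve for M2.
M2 = M1*V1 / V2
M2 = 9.16 * 143 / 1845
M2 = 1309.88 / 1845
M2 = 0.70996206 mol/L, rounded to 4 dp:

0.7100 mol/L


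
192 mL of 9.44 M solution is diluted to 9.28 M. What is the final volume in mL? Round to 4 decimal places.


Dilution: M1*V1 = M2*V2, solve for V2.
V2 = M1*V1 / M2
V2 = 9.44 * 192 / 9.28
V2 = 1812.48 / 9.28
V2 = 195.31034483 mL, rounded to 4 dp:

195.3103 mL


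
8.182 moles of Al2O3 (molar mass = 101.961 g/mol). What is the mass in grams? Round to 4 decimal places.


mass = n * M
mass = 8.182 * 101.961
mass = 834.244902 g, rounded to 4 dp:

834.2449 g


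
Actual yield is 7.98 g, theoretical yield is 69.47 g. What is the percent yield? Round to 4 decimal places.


% yield = 100 * actual / theoretical
% yield = 100 * 7.98 / 69.47
% yield = 11.48697279 %, rounded to 4 dp:

11.4870 %


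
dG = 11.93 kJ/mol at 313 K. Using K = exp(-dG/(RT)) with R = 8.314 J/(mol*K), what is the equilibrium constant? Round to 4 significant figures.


dG is in kJ/mol; multiply by 1000 to match R in J/(mol*K).
RT = 8.314 * 313 = 2602.282 J/mol
exponent = -dG*1000 / (RT) = -(11.93*1000) / 2602.282 = -4.58443781
K = exp(-4.58443781)
K = 0.010209488, rounded to 4 significant figures:

0.01021


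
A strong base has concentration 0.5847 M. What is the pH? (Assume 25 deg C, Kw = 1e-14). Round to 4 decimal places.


A strong base dissociates completely, so [OH-] equals the given concentration.
pOH = -log10([OH-]) = -log10(0.5847) = 0.233067
pH = 14 - pOH = 14 - 0.233067
pH = 13.766933, rounded to 4 dp:

13.7669


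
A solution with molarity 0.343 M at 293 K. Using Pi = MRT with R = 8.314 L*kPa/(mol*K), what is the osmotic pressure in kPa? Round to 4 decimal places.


Osmotic pressure (van't Hoff): Pi = M*R*T.
RT = 8.314 * 293 = 2436.002
Pi = 0.343 * 2436.002
Pi = 835.548686 kPa, rounded to 4 dp:

835.5487 kPa


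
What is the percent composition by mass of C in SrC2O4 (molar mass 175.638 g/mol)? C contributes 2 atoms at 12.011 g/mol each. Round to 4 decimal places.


pct = 100 * (n_elem * M_elem) / M_total
mass_contribution = 2 * 12.011 = 24.022 g/mol
pct = 100 * 24.022 / 175.638
pct = 13.67699473 %, rounded to 4 dp:

13.6770 %


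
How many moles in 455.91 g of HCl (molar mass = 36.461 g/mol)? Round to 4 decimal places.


n = mass / M
n = 455.91 / 36.461
n = 12.50404542 mol, rounded to 4 dp:

12.5040 mol


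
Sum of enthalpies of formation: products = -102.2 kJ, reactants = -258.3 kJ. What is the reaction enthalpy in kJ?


dH_rxn = sum(dH_f products) - sum(dH_f reactants)
dH_rxn = -102.2 - (-258.3)
dH_rxn = 156.1 kJ:

156.10 kJ


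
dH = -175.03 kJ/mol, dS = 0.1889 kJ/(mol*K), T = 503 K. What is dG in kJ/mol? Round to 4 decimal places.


Gibbs: dG = dH - T*dS (consistent units, dS already in kJ/(mol*K)).
T*dS = 503 * 0.1889 = 95.0167
dG = -175.03 - (95.0167)
dG = -270.0467 kJ/mol, rounded to 4 dp:

-270.0467 kJ/mol


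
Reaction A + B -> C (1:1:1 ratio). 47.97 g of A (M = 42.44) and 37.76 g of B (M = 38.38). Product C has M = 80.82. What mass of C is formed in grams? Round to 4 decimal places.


Find moles of each reactant; the smaller value is the limiting reagent in a 1:1:1 reaction, so moles_C equals moles of the limiter.
n_A = mass_A / M_A = 47.97 / 42.44 = 1.130302 mol
n_B = mass_B / M_B = 37.76 / 38.38 = 0.983846 mol
Limiting reagent: B (smaller), n_limiting = 0.983846 mol
mass_C = n_limiting * M_C = 0.983846 * 80.82
mass_C = 79.51443372 g, rounded to 4 dp:

79.5144 g


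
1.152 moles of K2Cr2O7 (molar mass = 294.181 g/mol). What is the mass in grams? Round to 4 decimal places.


mass = n * M
mass = 1.152 * 294.181
mass = 338.896512 g, rounded to 4 dp:

338.8965 g


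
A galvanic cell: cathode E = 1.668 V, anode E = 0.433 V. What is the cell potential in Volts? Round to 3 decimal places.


Standard cell potential: E_cell = E_cathode - E_anode.
E_cell = 1.668 - (0.433)
E_cell = 1.235 V, rounded to 3 dp:

1.235 V


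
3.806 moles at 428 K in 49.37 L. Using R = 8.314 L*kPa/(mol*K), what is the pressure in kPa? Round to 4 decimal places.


PV = nRT, solve for P = nRT / V.
nRT = 3.806 * 8.314 * 428 = 13543.24
P = 13543.24 / 49.37
P = 274.32124772 kPa, rounded to 4 dp:

274.3212 kPa


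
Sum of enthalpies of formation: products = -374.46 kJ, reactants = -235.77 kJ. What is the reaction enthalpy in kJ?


dH_rxn = sum(dH_f products) - sum(dH_f reactants)
dH_rxn = -374.46 - (-235.77)
dH_rxn = -138.69 kJ:

-138.69 kJ


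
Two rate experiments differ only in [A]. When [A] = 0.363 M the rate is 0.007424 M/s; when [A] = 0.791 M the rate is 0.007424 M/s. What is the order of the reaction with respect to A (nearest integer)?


Rate is proportional to [A]^n, so rate2/rate1 = ([A]2/[A]1)^n. Take logs to solve for n.
rate2/rate1 = 0.007424 / 0.007424 = 1.0
[A]2/[A]1 = 0.791 / 0.363 = 2.1791
n = ln(1.0) / ln(2.1791) = 0.0
Nearest integer order:

0


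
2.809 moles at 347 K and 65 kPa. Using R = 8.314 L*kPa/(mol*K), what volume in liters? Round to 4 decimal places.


PV = nRT, solve for V = nRT / P.
nRT = 2.809 * 8.314 * 347 = 8103.847
V = 8103.847 / 65
V = 124.67456923 L, rounded to 4 dp:

124.6746 L


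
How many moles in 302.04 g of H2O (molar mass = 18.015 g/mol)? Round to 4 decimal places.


n = mass / M
n = 302.04 / 18.015
n = 16.76602831 mol, rounded to 4 dp:

16.7660 mol


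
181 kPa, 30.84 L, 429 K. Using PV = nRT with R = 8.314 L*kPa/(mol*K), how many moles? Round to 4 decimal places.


PV = nRT, solve for n = PV / (RT).
PV = 181 * 30.84 = 5582.04
RT = 8.314 * 429 = 3566.706
n = 5582.04 / 3566.706
n = 1.56504068 mol, rounded to 4 dp:

1.5650 mol


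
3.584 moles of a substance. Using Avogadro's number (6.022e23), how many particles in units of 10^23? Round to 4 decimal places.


N = n * NA, then divide by 1e23 for the requested units.
N / 1e23 = n * 6.022
N / 1e23 = 3.584 * 6.022
N / 1e23 = 21.582848, rounded to 4 dp:

21.5828


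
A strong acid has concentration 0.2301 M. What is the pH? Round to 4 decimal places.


A strong acid dissociates completely, so [H+] equals the given concentration.
pH = -log10([H+]) = -log10(0.2301)
pH = 0.63808338, rounded to 4 dp:

0.6381


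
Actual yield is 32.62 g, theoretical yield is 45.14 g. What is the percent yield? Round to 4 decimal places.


% yield = 100 * actual / theoretical
% yield = 100 * 32.62 / 45.14
% yield = 72.26406735 %, rounded to 4 dp:

72.2641 %


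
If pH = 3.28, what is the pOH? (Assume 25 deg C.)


At 25 deg C, pH + pOH = 14.
pOH = 14 - pH = 14 - 3.28
pOH = 10.72:

10.72


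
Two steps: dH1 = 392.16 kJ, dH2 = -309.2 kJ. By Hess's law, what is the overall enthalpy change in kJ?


Hess's law: enthalpy is a state function, so add the step enthalpies.
dH_total = dH1 + dH2 = 392.16 + (-309.2)
dH_total = 82.96 kJ:

82.96 kJ


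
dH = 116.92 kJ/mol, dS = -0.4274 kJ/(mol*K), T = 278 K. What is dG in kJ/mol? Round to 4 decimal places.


Gibbs: dG = dH - T*dS (consistent units, dS already in kJ/(mol*K)).
T*dS = 278 * -0.4274 = -118.8172
dG = 116.92 - (-118.8172)
dG = 235.7372 kJ/mol, rounded to 4 dp:

235.7372 kJ/mol


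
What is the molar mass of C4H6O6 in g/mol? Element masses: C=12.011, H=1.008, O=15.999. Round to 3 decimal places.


M = sum(count * atomic_mass) over atoms.
M = 4*12.011 + 6*1.008 + 6*15.999
M = 48.044 + 6.048 + 95.994
M = 150.086 g/mol, rounded to 3 dp:

150.086 g/mol


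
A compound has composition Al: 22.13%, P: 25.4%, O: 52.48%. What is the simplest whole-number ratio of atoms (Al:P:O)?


Assume 100 g of compound, divide each mass% by atomic mass to get moles, then normalize by the smallest to get a raw atom ratio.
Moles per 100 g: Al: 22.13/26.982 = 0.8202, P: 25.4/30.974 = 0.82, O: 52.48/15.999 = 3.2802
Raw ratio (divide by min = 0.82): Al: 1.0, P: 1.0, O: 4.0
Multiply by 1 to clear fractions: Al: 1.0 ~= 1, P: 1.0 ~= 1, O: 4.0 ~= 4
Reduce by GCD to get the simplest whole-number ratio:

1:1:4


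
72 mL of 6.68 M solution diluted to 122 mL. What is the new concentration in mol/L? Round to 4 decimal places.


Dilution: M1*V1 = M2*V2, solve for M2.
M2 = M1*V1 / V2
M2 = 6.68 * 72 / 122
M2 = 480.96 / 122
M2 = 3.94229508 mol/L, rounded to 4 dp:

3.9423 mol/L


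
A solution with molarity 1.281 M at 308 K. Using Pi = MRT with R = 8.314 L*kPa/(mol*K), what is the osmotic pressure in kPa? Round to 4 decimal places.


Osmotic pressure (van't Hoff): Pi = M*R*T.
RT = 8.314 * 308 = 2560.712
Pi = 1.281 * 2560.712
Pi = 3280.272072 kPa, rounded to 4 dp:

3280.2721 kPa


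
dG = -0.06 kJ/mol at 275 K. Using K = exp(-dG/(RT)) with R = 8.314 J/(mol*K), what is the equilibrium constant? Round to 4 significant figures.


dG is in kJ/mol; multiply by 1000 to match R in J/(mol*K).
RT = 8.314 * 275 = 2286.35 J/mol
exponent = -dG*1000 / (RT) = -(-0.06*1000) / 2286.35 = 0.0262427
K = exp(0.0262427)
K = 1.0265901, rounded to 4 significant figures:

1.027


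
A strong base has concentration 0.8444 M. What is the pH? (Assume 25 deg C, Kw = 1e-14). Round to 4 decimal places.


A strong base dissociates completely, so [OH-] equals the given concentration.
pOH = -log10([OH-]) = -log10(0.8444) = 0.073452
pH = 14 - pOH = 14 - 0.073452
pH = 13.926548, rounded to 4 dp:

13.9265


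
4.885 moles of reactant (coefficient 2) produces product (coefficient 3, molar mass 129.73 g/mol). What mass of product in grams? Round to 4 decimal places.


Use the coefficient ratio to convert reactant moles to product moles, then multiply by the product's molar mass.
moles_P = moles_R * (coeff_P / coeff_R) = 4.885 * (3/2) = 7.3275
mass_P = moles_P * M_P = 7.3275 * 129.73
mass_P = 950.596575 g, rounded to 4 dp:

950.5966 g


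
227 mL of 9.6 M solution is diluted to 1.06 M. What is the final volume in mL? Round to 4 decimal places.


Dilution: M1*V1 = M2*V2, solve for V2.
V2 = M1*V1 / M2
V2 = 9.6 * 227 / 1.06
V2 = 2179.2 / 1.06
V2 = 2055.8490566 mL, rounded to 4 dp:

2055.8491 mL


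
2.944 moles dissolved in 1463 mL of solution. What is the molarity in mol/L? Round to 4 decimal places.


Convert volume to liters: V_L = V_mL / 1000.
V_L = 1463 / 1000 = 1.463 L
M = n / V_L = 2.944 / 1.463
M = 2.01230349 mol/L, rounded to 4 dp:

2.0123 mol/L


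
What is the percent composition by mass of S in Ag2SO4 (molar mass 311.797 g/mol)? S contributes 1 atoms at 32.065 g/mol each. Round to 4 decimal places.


pct = 100 * (n_elem * M_elem) / M_total
mass_contribution = 1 * 32.065 = 32.065 g/mol
pct = 100 * 32.065 / 311.797
pct = 10.28393474 %, rounded to 4 dp:

10.2839 %


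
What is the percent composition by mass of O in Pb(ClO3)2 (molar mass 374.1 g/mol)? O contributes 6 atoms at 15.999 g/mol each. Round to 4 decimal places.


pct = 100 * (n_elem * M_elem) / M_total
mass_contribution = 6 * 15.999 = 95.994 g/mol
pct = 100 * 95.994 / 374.1
pct = 25.65998396 %, rounded to 4 dp:

25.6600 %


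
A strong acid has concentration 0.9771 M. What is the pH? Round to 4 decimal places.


A strong acid dissociates completely, so [H+] equals the given concentration.
pH = -log10([H+]) = -log10(0.9771)
pH = 0.01006099, rounded to 4 dp:

0.0101


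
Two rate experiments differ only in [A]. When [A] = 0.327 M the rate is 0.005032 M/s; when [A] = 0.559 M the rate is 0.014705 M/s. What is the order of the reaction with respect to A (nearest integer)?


Rate is proportional to [A]^n, so rate2/rate1 = ([A]2/[A]1)^n. Take logs to solve for n.
rate2/rate1 = 0.014705 / 0.005032 = 2.9223
[A]2/[A]1 = 0.559 / 0.327 = 1.7095
n = ln(2.9223) / ln(1.7095) = 2.0
Nearest integer order:

2


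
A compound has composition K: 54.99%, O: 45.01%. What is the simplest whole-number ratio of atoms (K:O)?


Assume 100 g of compound, divide each mass% by atomic mass to get moles, then normalize by the smallest to get a raw atom ratio.
Moles per 100 g: K: 54.99/39.098 = 1.4065, O: 45.01/15.999 = 2.8133
Raw ratio (divide by min = 1.4065): K: 1.0, O: 2.0
Multiply by 1 to clear fractions: K: 1.0 ~= 1, O: 2.0 ~= 2
Reduce by GCD to get the simplest whole-number ratio:

1:2


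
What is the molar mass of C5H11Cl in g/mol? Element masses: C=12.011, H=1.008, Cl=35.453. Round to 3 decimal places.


M = sum(count * atomic_mass) over atoms.
M = 5*12.011 + 11*1.008 + 1*35.453
M = 60.055 + 11.088 + 35.453
M = 106.596 g/mol, rounded to 3 dp:

106.596 g/mol


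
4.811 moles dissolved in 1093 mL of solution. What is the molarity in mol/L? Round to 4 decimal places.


Convert volume to liters: V_L = V_mL / 1000.
V_L = 1093 / 1000 = 1.093 L
M = n / V_L = 4.811 / 1.093
M = 4.40164684 mol/L, rounded to 4 dp:

4.4016 mol/L


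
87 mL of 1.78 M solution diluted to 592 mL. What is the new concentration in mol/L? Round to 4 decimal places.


Dilution: M1*V1 = M2*V2, solve for M2.
M2 = M1*V1 / V2
M2 = 1.78 * 87 / 592
M2 = 154.86 / 592
M2 = 0.26158784 mol/L, rounded to 4 dp:

0.2616 mol/L


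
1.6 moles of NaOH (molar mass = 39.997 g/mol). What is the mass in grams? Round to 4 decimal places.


mass = n * M
mass = 1.6 * 39.997
mass = 63.9952 g, rounded to 4 dp:

63.9952 g


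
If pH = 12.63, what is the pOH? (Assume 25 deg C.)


At 25 deg C, pH + pOH = 14.
pOH = 14 - pH = 14 - 12.63
pOH = 1.37:

1.37


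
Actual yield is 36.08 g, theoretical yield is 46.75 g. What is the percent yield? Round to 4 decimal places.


% yield = 100 * actual / theoretical
% yield = 100 * 36.08 / 46.75
% yield = 77.17647059 %, rounded to 4 dp:

77.1765 %


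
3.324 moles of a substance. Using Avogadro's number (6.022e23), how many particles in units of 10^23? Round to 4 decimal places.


N = n * NA, then divide by 1e23 for the requested units.
N / 1e23 = n * 6.022
N / 1e23 = 3.324 * 6.022
N / 1e23 = 20.017128, rounded to 4 dp:

20.0171


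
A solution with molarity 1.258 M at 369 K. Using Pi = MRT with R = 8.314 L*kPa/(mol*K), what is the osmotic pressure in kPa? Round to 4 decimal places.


Osmotic pressure (van't Hoff): Pi = M*R*T.
RT = 8.314 * 369 = 3067.866
Pi = 1.258 * 3067.866
Pi = 3859.375428 kPa, rounded to 4 dp:

3859.3754 kPa


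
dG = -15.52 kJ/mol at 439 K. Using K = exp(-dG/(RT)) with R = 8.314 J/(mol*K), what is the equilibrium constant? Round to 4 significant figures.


dG is in kJ/mol; multiply by 1000 to match R in J/(mol*K).
RT = 8.314 * 439 = 3649.846 J/mol
exponent = -dG*1000 / (RT) = -(-15.52*1000) / 3649.846 = 4.2522342
K = exp(4.2522342)
K = 70.262217, rounded to 4 significant figures:

70.26


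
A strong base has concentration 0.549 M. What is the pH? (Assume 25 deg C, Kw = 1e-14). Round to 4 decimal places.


A strong base dissociates completely, so [OH-] equals the given concentration.
pOH = -log10([OH-]) = -log10(0.549) = 0.260428
pH = 14 - pOH = 14 - 0.260428
pH = 13.739572, rounded to 4 dp:

13.7396


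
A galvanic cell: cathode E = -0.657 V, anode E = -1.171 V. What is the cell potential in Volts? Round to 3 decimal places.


Standard cell potential: E_cell = E_cathode - E_anode.
E_cell = -0.657 - (-1.171)
E_cell = 0.514 V, rounded to 3 dp:

0.514 V


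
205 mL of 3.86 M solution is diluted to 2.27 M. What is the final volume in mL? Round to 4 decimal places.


Dilution: M1*V1 = M2*V2, solve for V2.
V2 = M1*V1 / M2
V2 = 3.86 * 205 / 2.27
V2 = 791.3 / 2.27
V2 = 348.59030837 mL, rounded to 4 dp:

348.5903 mL


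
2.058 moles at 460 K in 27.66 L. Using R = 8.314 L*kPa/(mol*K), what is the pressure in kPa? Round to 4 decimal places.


PV = nRT, solve for P = nRT / V.
nRT = 2.058 * 8.314 * 460 = 7870.6975
P = 7870.6975 / 27.66
P = 284.55160882 kPa, rounded to 4 dp:

284.5516 kPa


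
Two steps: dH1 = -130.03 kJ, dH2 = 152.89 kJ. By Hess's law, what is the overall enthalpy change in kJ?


Hess's law: enthalpy is a state function, so add the step enthalpies.
dH_total = dH1 + dH2 = -130.03 + (152.89)
dH_total = 22.86 kJ:

22.86 kJ


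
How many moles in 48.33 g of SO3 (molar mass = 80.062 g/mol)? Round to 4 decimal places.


n = mass / M
n = 48.33 / 80.062
n = 0.60365717 mol, rounded to 4 dp:

0.6037 mol


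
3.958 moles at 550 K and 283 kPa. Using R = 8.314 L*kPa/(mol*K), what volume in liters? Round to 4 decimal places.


PV = nRT, solve for V = nRT / P.
nRT = 3.958 * 8.314 * 550 = 18098.7466
V = 18098.7466 / 283
V = 63.9531682 L, rounded to 4 dp:

63.9532 L


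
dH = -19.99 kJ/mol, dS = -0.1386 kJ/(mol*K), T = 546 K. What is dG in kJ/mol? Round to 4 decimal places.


Gibbs: dG = dH - T*dS (consistent units, dS already in kJ/(mol*K)).
T*dS = 546 * -0.1386 = -75.6756
dG = -19.99 - (-75.6756)
dG = 55.6856 kJ/mol, rounded to 4 dp:

55.6856 kJ/mol


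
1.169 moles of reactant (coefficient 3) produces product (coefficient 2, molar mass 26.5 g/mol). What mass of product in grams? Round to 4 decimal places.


Use the coefficient ratio to convert reactant moles to product moles, then multiply by the product's molar mass.
moles_P = moles_R * (coeff_P / coeff_R) = 1.169 * (2/3) = 0.779333
mass_P = moles_P * M_P = 0.779333 * 26.5
mass_P = 20.6523245 g, rounded to 4 dp:

20.6523 g


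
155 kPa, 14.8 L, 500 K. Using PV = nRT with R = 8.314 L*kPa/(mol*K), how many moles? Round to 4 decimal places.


PV = nRT, solve for n = PV / (RT).
PV = 155 * 14.8 = 2294.0
RT = 8.314 * 500 = 4157.0
n = 2294.0 / 4157.0
n = 0.55184027 mol, rounded to 4 dp:

0.5518 mol


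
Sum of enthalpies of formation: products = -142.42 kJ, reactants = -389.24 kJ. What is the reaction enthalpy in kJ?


dH_rxn = sum(dH_f products) - sum(dH_f reactants)
dH_rxn = -142.42 - (-389.24)
dH_rxn = 246.82 kJ:

246.82 kJ


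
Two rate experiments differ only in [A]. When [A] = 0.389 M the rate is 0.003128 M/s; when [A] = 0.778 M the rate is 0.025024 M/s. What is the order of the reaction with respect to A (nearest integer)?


Rate is proportional to [A]^n, so rate2/rate1 = ([A]2/[A]1)^n. Take logs to solve for n.
rate2/rate1 = 0.025024 / 0.003128 = 8.0
[A]2/[A]1 = 0.778 / 0.389 = 2.0
n = ln(8.0) / ln(2.0) = 3.0
Nearest integer order:

3


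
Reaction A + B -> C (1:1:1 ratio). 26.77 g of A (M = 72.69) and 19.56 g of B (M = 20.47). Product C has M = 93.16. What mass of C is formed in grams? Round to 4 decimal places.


Find moles of each reactant; the smaller value is the limiting reagent in a 1:1:1 reaction, so moles_C equals moles of the limiter.
n_A = mass_A / M_A = 26.77 / 72.69 = 0.368276 mol
n_B = mass_B / M_B = 19.56 / 20.47 = 0.955545 mol
Limiting reagent: A (smaller), n_limiting = 0.368276 mol
mass_C = n_limiting * M_C = 0.368276 * 93.16
mass_C = 34.30859216 g, rounded to 4 dp:

34.3086 g


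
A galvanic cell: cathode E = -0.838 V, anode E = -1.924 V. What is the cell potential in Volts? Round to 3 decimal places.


Standard cell potential: E_cell = E_cathode - E_anode.
E_cell = -0.838 - (-1.924)
E_cell = 1.086 V, rounded to 3 dp:

1.086 V


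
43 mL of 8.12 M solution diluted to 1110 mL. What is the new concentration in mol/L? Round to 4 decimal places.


Dilution: M1*V1 = M2*V2, solve for M2.
M2 = M1*V1 / V2
M2 = 8.12 * 43 / 1110
M2 = 349.16 / 1110
M2 = 0.31455856 mol/L, rounded to 4 dp:

0.3146 mol/L


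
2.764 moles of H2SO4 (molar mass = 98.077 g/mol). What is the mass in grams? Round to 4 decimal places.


mass = n * M
mass = 2.764 * 98.077
mass = 271.084828 g, rounded to 4 dp:

271.0848 g


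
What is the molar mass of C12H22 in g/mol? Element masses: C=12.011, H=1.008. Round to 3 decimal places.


M = sum(count * atomic_mass) over atoms.
M = 12*12.011 + 22*1.008
M = 144.132 + 22.176
M = 166.308 g/mol, rounded to 3 dp:

166.308 g/mol


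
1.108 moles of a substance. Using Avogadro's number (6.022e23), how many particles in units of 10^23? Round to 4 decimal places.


N = n * NA, then divide by 1e23 for the requested units.
N / 1e23 = n * 6.022
N / 1e23 = 1.108 * 6.022
N / 1e23 = 6.672376, rounded to 4 dp:

6.6724


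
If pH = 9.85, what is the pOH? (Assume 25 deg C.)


At 25 deg C, pH + pOH = 14.
pOH = 14 - pH = 14 - 9.85
pOH = 4.15:

4.15


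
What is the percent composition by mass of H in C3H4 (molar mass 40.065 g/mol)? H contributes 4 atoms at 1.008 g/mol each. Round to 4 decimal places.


pct = 100 * (n_elem * M_elem) / M_total
mass_contribution = 4 * 1.008 = 4.032 g/mol
pct = 100 * 4.032 / 40.065
pct = 10.06364657 %, rounded to 4 dp:

10.0636 %


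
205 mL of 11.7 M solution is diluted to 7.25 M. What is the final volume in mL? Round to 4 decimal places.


Dilution: M1*V1 = M2*V2, solve for V2.
V2 = M1*V1 / M2
V2 = 11.7 * 205 / 7.25
V2 = 2398.5 / 7.25
V2 = 330.82758621 mL, rounded to 4 dp:

330.8276 mL


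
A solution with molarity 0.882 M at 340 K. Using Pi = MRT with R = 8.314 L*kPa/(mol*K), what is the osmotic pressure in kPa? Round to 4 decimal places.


Osmotic pressure (van't Hoff): Pi = M*R*T.
RT = 8.314 * 340 = 2826.76
Pi = 0.882 * 2826.76
Pi = 2493.20232 kPa, rounded to 4 dp:

2493.2023 kPa


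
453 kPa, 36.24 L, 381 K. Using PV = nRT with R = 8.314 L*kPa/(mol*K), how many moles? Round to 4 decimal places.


PV = nRT, solve for n = PV / (RT).
PV = 453 * 36.24 = 16416.72
RT = 8.314 * 381 = 3167.634
n = 16416.72 / 3167.634
n = 5.18264421 mol, rounded to 4 dp:

5.1826 mol


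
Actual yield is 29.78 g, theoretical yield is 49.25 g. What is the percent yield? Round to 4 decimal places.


% yield = 100 * actual / theoretical
% yield = 100 * 29.78 / 49.25
% yield = 60.46700508 %, rounded to 4 dp:

60.4670 %


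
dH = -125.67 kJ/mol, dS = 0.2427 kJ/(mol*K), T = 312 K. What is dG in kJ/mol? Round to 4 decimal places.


Gibbs: dG = dH - T*dS (consistent units, dS already in kJ/(mol*K)).
T*dS = 312 * 0.2427 = 75.7224
dG = -125.67 - (75.7224)
dG = -201.3924 kJ/mol, rounded to 4 dp:

-201.3924 kJ/mol
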